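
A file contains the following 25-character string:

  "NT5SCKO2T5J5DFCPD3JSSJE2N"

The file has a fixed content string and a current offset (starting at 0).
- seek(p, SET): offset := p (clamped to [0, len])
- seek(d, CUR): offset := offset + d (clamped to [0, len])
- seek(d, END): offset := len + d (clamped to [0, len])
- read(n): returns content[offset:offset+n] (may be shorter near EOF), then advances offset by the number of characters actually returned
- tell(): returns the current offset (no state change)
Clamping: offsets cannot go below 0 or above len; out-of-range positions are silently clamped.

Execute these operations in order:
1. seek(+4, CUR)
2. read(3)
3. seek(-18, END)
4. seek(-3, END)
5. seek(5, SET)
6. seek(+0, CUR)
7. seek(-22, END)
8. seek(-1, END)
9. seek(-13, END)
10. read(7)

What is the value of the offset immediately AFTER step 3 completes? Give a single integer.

Answer: 7

Derivation:
After 1 (seek(+4, CUR)): offset=4
After 2 (read(3)): returned 'CKO', offset=7
After 3 (seek(-18, END)): offset=7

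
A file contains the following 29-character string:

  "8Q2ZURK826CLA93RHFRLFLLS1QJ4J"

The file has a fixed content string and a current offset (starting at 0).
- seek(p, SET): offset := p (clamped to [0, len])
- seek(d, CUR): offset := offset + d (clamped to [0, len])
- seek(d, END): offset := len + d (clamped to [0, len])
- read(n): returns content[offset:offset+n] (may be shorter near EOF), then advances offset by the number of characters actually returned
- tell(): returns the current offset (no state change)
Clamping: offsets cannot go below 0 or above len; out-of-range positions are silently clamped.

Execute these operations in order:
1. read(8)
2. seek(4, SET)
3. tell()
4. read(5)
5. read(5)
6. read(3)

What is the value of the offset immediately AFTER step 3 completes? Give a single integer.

Answer: 4

Derivation:
After 1 (read(8)): returned '8Q2ZURK8', offset=8
After 2 (seek(4, SET)): offset=4
After 3 (tell()): offset=4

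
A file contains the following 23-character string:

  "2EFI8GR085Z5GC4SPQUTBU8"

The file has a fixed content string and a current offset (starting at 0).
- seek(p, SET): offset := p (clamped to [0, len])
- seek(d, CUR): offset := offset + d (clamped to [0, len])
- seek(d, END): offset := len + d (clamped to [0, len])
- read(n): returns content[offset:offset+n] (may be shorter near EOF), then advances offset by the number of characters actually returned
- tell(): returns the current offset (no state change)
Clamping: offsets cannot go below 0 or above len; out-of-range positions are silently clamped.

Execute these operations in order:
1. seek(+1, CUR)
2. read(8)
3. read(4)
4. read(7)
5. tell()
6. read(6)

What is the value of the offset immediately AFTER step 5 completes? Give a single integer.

Answer: 20

Derivation:
After 1 (seek(+1, CUR)): offset=1
After 2 (read(8)): returned 'EFI8GR08', offset=9
After 3 (read(4)): returned '5Z5G', offset=13
After 4 (read(7)): returned 'C4SPQUT', offset=20
After 5 (tell()): offset=20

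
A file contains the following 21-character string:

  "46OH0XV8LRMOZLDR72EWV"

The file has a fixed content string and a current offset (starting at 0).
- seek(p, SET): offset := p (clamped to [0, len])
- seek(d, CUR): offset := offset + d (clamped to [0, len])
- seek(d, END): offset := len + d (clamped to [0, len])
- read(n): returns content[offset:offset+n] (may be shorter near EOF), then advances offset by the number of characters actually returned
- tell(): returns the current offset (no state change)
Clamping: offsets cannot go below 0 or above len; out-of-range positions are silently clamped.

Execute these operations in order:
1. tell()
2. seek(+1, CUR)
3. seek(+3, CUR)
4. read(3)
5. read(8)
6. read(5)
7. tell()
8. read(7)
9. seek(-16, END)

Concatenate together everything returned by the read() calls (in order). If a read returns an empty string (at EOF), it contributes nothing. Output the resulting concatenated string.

Answer: 0XV8LRMOZLDR72EWV

Derivation:
After 1 (tell()): offset=0
After 2 (seek(+1, CUR)): offset=1
After 3 (seek(+3, CUR)): offset=4
After 4 (read(3)): returned '0XV', offset=7
After 5 (read(8)): returned '8LRMOZLD', offset=15
After 6 (read(5)): returned 'R72EW', offset=20
After 7 (tell()): offset=20
After 8 (read(7)): returned 'V', offset=21
After 9 (seek(-16, END)): offset=5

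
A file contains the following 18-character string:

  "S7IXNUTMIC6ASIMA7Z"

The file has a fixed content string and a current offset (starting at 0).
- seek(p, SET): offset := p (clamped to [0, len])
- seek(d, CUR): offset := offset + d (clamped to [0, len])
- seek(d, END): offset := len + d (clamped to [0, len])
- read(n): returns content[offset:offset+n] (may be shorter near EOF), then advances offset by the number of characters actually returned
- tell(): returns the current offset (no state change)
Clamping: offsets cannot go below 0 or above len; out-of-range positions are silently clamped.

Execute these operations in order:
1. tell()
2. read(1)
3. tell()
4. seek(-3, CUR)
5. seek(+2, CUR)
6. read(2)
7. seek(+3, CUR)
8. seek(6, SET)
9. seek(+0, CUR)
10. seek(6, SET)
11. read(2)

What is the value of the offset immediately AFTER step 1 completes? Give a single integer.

After 1 (tell()): offset=0

Answer: 0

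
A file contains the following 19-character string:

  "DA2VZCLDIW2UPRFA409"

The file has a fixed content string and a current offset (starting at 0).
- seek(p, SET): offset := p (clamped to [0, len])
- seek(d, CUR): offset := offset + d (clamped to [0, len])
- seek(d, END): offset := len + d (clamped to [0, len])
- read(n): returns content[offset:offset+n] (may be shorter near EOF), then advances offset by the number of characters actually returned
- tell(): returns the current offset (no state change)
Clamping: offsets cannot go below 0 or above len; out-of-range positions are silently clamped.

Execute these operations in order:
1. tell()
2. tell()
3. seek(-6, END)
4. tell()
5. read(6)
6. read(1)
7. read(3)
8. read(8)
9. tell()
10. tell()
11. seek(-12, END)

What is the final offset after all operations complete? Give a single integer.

After 1 (tell()): offset=0
After 2 (tell()): offset=0
After 3 (seek(-6, END)): offset=13
After 4 (tell()): offset=13
After 5 (read(6)): returned 'RFA409', offset=19
After 6 (read(1)): returned '', offset=19
After 7 (read(3)): returned '', offset=19
After 8 (read(8)): returned '', offset=19
After 9 (tell()): offset=19
After 10 (tell()): offset=19
After 11 (seek(-12, END)): offset=7

Answer: 7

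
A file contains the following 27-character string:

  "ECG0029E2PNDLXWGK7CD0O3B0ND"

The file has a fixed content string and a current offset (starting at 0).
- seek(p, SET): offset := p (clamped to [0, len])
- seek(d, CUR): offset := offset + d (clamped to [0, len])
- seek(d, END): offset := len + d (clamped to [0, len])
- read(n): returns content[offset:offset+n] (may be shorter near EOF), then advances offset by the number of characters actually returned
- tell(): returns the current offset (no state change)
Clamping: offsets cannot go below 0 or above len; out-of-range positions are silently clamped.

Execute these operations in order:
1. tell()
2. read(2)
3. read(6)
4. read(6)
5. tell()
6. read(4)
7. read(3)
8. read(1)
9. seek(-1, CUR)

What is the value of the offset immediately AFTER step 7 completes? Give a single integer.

After 1 (tell()): offset=0
After 2 (read(2)): returned 'EC', offset=2
After 3 (read(6)): returned 'G0029E', offset=8
After 4 (read(6)): returned '2PNDLX', offset=14
After 5 (tell()): offset=14
After 6 (read(4)): returned 'WGK7', offset=18
After 7 (read(3)): returned 'CD0', offset=21

Answer: 21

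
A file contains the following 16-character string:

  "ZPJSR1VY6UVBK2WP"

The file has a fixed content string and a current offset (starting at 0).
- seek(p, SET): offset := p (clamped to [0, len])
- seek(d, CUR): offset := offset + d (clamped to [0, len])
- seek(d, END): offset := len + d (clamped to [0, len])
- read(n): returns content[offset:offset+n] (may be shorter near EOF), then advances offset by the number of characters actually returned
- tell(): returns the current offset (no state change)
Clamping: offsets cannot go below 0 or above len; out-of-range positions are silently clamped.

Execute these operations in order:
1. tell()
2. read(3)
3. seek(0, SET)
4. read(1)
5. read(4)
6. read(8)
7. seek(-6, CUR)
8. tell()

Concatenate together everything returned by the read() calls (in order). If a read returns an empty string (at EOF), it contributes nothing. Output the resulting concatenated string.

Answer: ZPJZPJSR1VY6UVBK

Derivation:
After 1 (tell()): offset=0
After 2 (read(3)): returned 'ZPJ', offset=3
After 3 (seek(0, SET)): offset=0
After 4 (read(1)): returned 'Z', offset=1
After 5 (read(4)): returned 'PJSR', offset=5
After 6 (read(8)): returned '1VY6UVBK', offset=13
After 7 (seek(-6, CUR)): offset=7
After 8 (tell()): offset=7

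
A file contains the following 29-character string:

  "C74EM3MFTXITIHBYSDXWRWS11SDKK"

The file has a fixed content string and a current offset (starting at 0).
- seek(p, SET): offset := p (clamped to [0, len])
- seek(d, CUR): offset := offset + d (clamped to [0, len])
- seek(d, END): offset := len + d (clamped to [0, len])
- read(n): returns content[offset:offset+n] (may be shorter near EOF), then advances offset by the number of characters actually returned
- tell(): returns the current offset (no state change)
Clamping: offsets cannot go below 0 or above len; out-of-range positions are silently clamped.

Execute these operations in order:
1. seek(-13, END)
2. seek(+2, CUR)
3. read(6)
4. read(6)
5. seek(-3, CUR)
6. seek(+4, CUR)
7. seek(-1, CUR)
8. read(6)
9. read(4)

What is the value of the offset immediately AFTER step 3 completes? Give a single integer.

After 1 (seek(-13, END)): offset=16
After 2 (seek(+2, CUR)): offset=18
After 3 (read(6)): returned 'XWRWS1', offset=24

Answer: 24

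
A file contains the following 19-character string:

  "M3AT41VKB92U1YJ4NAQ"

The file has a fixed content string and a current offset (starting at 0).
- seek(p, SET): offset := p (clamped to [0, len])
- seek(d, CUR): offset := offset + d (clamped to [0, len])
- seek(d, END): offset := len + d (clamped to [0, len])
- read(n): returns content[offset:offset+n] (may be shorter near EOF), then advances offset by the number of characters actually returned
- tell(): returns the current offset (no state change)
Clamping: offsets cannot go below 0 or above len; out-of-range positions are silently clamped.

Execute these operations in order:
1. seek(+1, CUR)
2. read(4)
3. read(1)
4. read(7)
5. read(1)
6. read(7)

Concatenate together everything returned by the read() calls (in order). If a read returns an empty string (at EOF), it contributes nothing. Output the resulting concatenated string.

Answer: 3AT41VKB92U1YJ4NAQ

Derivation:
After 1 (seek(+1, CUR)): offset=1
After 2 (read(4)): returned '3AT4', offset=5
After 3 (read(1)): returned '1', offset=6
After 4 (read(7)): returned 'VKB92U1', offset=13
After 5 (read(1)): returned 'Y', offset=14
After 6 (read(7)): returned 'J4NAQ', offset=19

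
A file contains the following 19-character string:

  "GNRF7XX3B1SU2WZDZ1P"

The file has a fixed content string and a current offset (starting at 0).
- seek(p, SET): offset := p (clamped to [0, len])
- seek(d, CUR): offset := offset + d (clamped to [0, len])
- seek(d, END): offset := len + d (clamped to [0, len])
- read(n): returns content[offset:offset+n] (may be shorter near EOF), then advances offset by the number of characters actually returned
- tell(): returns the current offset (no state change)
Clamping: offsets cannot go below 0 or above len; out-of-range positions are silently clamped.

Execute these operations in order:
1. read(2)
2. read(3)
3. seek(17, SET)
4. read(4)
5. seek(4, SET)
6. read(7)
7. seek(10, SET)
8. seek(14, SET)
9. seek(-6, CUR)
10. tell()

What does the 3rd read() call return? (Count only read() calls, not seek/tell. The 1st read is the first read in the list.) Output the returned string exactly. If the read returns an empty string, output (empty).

After 1 (read(2)): returned 'GN', offset=2
After 2 (read(3)): returned 'RF7', offset=5
After 3 (seek(17, SET)): offset=17
After 4 (read(4)): returned '1P', offset=19
After 5 (seek(4, SET)): offset=4
After 6 (read(7)): returned '7XX3B1S', offset=11
After 7 (seek(10, SET)): offset=10
After 8 (seek(14, SET)): offset=14
After 9 (seek(-6, CUR)): offset=8
After 10 (tell()): offset=8

Answer: 1P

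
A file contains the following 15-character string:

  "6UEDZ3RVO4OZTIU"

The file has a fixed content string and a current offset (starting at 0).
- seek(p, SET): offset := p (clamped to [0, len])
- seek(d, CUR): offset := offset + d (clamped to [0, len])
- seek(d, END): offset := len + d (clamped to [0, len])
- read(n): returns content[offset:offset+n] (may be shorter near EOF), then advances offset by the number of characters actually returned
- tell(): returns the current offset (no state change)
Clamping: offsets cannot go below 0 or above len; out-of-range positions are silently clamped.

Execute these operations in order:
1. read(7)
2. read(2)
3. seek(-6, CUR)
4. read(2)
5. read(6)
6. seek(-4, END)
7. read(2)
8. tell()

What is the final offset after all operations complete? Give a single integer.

After 1 (read(7)): returned '6UEDZ3R', offset=7
After 2 (read(2)): returned 'VO', offset=9
After 3 (seek(-6, CUR)): offset=3
After 4 (read(2)): returned 'DZ', offset=5
After 5 (read(6)): returned '3RVO4O', offset=11
After 6 (seek(-4, END)): offset=11
After 7 (read(2)): returned 'ZT', offset=13
After 8 (tell()): offset=13

Answer: 13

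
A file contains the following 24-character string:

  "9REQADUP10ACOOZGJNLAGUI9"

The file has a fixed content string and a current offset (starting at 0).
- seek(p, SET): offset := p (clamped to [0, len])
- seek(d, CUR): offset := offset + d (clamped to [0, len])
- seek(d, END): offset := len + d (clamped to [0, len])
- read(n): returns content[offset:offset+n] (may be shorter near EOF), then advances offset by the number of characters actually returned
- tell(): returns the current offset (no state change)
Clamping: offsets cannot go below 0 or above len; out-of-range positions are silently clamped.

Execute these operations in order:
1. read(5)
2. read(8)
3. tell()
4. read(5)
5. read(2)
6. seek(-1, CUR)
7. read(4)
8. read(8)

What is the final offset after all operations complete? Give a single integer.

After 1 (read(5)): returned '9REQA', offset=5
After 2 (read(8)): returned 'DUP10ACO', offset=13
After 3 (tell()): offset=13
After 4 (read(5)): returned 'OZGJN', offset=18
After 5 (read(2)): returned 'LA', offset=20
After 6 (seek(-1, CUR)): offset=19
After 7 (read(4)): returned 'AGUI', offset=23
After 8 (read(8)): returned '9', offset=24

Answer: 24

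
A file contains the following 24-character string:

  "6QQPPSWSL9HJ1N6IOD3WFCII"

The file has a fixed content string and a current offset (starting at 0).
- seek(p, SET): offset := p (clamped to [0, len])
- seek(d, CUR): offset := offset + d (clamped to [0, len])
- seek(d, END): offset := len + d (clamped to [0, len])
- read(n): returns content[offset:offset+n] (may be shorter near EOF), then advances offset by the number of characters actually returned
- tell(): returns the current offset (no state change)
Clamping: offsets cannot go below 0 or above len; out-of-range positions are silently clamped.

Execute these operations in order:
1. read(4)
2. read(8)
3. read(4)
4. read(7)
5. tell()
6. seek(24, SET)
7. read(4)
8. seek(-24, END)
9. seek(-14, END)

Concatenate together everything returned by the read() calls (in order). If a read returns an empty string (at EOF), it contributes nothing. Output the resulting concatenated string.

After 1 (read(4)): returned '6QQP', offset=4
After 2 (read(8)): returned 'PSWSL9HJ', offset=12
After 3 (read(4)): returned '1N6I', offset=16
After 4 (read(7)): returned 'OD3WFCI', offset=23
After 5 (tell()): offset=23
After 6 (seek(24, SET)): offset=24
After 7 (read(4)): returned '', offset=24
After 8 (seek(-24, END)): offset=0
After 9 (seek(-14, END)): offset=10

Answer: 6QQPPSWSL9HJ1N6IOD3WFCI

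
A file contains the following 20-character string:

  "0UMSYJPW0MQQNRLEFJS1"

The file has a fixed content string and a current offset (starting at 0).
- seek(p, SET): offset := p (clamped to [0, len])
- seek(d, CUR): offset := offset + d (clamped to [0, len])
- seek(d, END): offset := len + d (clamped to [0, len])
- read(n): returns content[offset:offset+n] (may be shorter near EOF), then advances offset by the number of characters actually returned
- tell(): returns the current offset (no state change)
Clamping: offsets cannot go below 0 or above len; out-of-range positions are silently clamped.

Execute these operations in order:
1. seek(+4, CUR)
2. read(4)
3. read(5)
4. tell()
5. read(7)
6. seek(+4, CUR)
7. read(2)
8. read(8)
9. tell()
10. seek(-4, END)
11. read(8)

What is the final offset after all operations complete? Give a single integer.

Answer: 20

Derivation:
After 1 (seek(+4, CUR)): offset=4
After 2 (read(4)): returned 'YJPW', offset=8
After 3 (read(5)): returned '0MQQN', offset=13
After 4 (tell()): offset=13
After 5 (read(7)): returned 'RLEFJS1', offset=20
After 6 (seek(+4, CUR)): offset=20
After 7 (read(2)): returned '', offset=20
After 8 (read(8)): returned '', offset=20
After 9 (tell()): offset=20
After 10 (seek(-4, END)): offset=16
After 11 (read(8)): returned 'FJS1', offset=20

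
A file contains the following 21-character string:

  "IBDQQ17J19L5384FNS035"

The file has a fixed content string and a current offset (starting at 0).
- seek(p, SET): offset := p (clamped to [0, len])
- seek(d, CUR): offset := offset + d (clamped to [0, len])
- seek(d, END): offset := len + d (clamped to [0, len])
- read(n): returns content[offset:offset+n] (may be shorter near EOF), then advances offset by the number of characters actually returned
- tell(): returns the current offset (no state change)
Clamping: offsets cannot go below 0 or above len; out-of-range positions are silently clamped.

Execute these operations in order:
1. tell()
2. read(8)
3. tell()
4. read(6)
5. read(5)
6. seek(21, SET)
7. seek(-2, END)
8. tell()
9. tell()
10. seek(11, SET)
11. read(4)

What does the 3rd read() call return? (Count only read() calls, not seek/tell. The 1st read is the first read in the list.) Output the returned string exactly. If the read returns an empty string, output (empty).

After 1 (tell()): offset=0
After 2 (read(8)): returned 'IBDQQ17J', offset=8
After 3 (tell()): offset=8
After 4 (read(6)): returned '19L538', offset=14
After 5 (read(5)): returned '4FNS0', offset=19
After 6 (seek(21, SET)): offset=21
After 7 (seek(-2, END)): offset=19
After 8 (tell()): offset=19
After 9 (tell()): offset=19
After 10 (seek(11, SET)): offset=11
After 11 (read(4)): returned '5384', offset=15

Answer: 4FNS0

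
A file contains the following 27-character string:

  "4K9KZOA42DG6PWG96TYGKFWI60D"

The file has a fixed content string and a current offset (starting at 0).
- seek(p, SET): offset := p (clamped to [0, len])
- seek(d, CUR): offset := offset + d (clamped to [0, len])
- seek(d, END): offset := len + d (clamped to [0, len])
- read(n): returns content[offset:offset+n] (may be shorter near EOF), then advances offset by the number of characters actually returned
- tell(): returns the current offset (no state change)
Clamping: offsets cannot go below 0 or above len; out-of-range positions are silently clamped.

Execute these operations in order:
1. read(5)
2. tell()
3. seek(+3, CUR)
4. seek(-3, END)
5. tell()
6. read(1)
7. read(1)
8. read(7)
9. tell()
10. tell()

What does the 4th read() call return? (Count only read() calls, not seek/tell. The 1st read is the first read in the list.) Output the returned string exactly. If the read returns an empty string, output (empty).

After 1 (read(5)): returned '4K9KZ', offset=5
After 2 (tell()): offset=5
After 3 (seek(+3, CUR)): offset=8
After 4 (seek(-3, END)): offset=24
After 5 (tell()): offset=24
After 6 (read(1)): returned '6', offset=25
After 7 (read(1)): returned '0', offset=26
After 8 (read(7)): returned 'D', offset=27
After 9 (tell()): offset=27
After 10 (tell()): offset=27

Answer: D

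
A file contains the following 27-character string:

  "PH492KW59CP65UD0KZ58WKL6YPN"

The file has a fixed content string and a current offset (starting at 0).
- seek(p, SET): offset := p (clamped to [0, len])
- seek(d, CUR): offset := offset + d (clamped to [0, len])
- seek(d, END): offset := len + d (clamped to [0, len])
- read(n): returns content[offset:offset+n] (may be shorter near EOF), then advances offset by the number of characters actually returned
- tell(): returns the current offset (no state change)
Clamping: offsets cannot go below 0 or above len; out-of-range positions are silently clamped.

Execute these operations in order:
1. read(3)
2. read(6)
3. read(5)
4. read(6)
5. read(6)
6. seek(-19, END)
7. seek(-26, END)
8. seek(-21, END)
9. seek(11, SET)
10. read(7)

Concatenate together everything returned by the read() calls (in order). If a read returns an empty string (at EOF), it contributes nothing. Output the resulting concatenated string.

After 1 (read(3)): returned 'PH4', offset=3
After 2 (read(6)): returned '92KW59', offset=9
After 3 (read(5)): returned 'CP65U', offset=14
After 4 (read(6)): returned 'D0KZ58', offset=20
After 5 (read(6)): returned 'WKL6YP', offset=26
After 6 (seek(-19, END)): offset=8
After 7 (seek(-26, END)): offset=1
After 8 (seek(-21, END)): offset=6
After 9 (seek(11, SET)): offset=11
After 10 (read(7)): returned '65UD0KZ', offset=18

Answer: PH492KW59CP65UD0KZ58WKL6YP65UD0KZ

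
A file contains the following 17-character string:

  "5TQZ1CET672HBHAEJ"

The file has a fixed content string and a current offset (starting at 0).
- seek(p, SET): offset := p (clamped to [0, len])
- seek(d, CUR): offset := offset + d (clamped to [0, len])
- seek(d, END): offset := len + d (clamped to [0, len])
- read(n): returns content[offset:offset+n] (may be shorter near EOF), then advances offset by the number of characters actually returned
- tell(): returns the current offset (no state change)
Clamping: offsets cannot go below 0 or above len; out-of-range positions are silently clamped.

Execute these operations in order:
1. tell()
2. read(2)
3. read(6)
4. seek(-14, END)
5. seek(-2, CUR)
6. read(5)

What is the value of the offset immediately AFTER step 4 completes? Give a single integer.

After 1 (tell()): offset=0
After 2 (read(2)): returned '5T', offset=2
After 3 (read(6)): returned 'QZ1CET', offset=8
After 4 (seek(-14, END)): offset=3

Answer: 3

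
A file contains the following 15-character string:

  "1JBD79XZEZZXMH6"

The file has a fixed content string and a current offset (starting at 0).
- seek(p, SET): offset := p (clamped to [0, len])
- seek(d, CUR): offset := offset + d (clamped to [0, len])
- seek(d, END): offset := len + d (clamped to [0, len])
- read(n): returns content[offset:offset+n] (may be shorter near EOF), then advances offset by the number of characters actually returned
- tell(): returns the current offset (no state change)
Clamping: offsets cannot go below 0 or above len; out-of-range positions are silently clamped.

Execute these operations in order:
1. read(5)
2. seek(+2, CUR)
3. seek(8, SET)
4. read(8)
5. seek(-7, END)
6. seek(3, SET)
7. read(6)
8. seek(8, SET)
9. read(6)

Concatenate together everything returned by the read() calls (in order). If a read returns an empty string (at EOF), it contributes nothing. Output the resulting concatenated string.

After 1 (read(5)): returned '1JBD7', offset=5
After 2 (seek(+2, CUR)): offset=7
After 3 (seek(8, SET)): offset=8
After 4 (read(8)): returned 'EZZXMH6', offset=15
After 5 (seek(-7, END)): offset=8
After 6 (seek(3, SET)): offset=3
After 7 (read(6)): returned 'D79XZE', offset=9
After 8 (seek(8, SET)): offset=8
After 9 (read(6)): returned 'EZZXMH', offset=14

Answer: 1JBD7EZZXMH6D79XZEEZZXMH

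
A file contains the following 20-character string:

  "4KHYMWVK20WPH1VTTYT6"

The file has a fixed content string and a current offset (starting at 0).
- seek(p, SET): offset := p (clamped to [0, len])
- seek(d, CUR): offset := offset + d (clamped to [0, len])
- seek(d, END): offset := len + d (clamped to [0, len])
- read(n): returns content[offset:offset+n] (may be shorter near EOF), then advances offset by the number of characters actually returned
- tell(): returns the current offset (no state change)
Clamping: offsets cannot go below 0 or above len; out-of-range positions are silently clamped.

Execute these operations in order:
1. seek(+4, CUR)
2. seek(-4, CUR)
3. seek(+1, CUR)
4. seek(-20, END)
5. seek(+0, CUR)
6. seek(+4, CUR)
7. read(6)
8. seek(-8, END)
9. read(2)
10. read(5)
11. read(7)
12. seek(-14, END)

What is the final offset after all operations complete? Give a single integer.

After 1 (seek(+4, CUR)): offset=4
After 2 (seek(-4, CUR)): offset=0
After 3 (seek(+1, CUR)): offset=1
After 4 (seek(-20, END)): offset=0
After 5 (seek(+0, CUR)): offset=0
After 6 (seek(+4, CUR)): offset=4
After 7 (read(6)): returned 'MWVK20', offset=10
After 8 (seek(-8, END)): offset=12
After 9 (read(2)): returned 'H1', offset=14
After 10 (read(5)): returned 'VTTYT', offset=19
After 11 (read(7)): returned '6', offset=20
After 12 (seek(-14, END)): offset=6

Answer: 6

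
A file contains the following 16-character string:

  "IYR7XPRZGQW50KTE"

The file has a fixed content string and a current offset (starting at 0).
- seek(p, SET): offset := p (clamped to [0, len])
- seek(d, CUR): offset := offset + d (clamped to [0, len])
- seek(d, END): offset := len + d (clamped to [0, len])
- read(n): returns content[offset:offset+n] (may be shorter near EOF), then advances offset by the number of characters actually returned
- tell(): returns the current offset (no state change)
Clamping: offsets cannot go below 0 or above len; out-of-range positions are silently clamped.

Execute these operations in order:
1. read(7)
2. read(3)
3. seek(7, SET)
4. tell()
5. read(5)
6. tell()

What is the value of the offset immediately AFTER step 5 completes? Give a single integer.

After 1 (read(7)): returned 'IYR7XPR', offset=7
After 2 (read(3)): returned 'ZGQ', offset=10
After 3 (seek(7, SET)): offset=7
After 4 (tell()): offset=7
After 5 (read(5)): returned 'ZGQW5', offset=12

Answer: 12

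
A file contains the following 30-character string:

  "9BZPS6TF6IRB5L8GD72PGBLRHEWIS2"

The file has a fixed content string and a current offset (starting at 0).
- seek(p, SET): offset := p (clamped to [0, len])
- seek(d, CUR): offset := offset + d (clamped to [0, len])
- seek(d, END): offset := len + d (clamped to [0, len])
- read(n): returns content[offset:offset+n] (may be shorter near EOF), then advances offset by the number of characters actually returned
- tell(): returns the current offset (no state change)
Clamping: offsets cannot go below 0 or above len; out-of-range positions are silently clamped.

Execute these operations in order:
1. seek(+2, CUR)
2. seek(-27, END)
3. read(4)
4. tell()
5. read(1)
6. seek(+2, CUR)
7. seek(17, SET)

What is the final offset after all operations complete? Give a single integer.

After 1 (seek(+2, CUR)): offset=2
After 2 (seek(-27, END)): offset=3
After 3 (read(4)): returned 'PS6T', offset=7
After 4 (tell()): offset=7
After 5 (read(1)): returned 'F', offset=8
After 6 (seek(+2, CUR)): offset=10
After 7 (seek(17, SET)): offset=17

Answer: 17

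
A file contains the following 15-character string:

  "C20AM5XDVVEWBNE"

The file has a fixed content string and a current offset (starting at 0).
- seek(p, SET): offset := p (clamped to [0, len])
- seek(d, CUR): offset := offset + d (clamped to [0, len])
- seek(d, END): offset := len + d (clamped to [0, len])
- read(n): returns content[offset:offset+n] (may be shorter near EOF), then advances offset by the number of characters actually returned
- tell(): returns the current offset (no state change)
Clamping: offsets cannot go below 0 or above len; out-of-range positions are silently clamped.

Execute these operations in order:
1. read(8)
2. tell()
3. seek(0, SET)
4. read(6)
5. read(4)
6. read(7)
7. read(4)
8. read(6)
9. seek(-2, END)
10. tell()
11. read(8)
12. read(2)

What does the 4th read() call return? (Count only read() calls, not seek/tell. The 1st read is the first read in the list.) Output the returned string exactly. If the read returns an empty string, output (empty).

After 1 (read(8)): returned 'C20AM5XD', offset=8
After 2 (tell()): offset=8
After 3 (seek(0, SET)): offset=0
After 4 (read(6)): returned 'C20AM5', offset=6
After 5 (read(4)): returned 'XDVV', offset=10
After 6 (read(7)): returned 'EWBNE', offset=15
After 7 (read(4)): returned '', offset=15
After 8 (read(6)): returned '', offset=15
After 9 (seek(-2, END)): offset=13
After 10 (tell()): offset=13
After 11 (read(8)): returned 'NE', offset=15
After 12 (read(2)): returned '', offset=15

Answer: EWBNE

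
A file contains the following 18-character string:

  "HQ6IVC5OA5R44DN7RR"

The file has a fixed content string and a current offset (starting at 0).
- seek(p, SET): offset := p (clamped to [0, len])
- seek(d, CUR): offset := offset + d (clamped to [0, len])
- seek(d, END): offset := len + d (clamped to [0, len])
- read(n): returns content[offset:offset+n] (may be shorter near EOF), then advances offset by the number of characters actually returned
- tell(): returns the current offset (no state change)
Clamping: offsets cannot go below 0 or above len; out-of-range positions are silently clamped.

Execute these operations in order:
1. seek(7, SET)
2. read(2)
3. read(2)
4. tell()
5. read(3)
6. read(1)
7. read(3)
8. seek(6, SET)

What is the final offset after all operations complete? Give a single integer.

After 1 (seek(7, SET)): offset=7
After 2 (read(2)): returned 'OA', offset=9
After 3 (read(2)): returned '5R', offset=11
After 4 (tell()): offset=11
After 5 (read(3)): returned '44D', offset=14
After 6 (read(1)): returned 'N', offset=15
After 7 (read(3)): returned '7RR', offset=18
After 8 (seek(6, SET)): offset=6

Answer: 6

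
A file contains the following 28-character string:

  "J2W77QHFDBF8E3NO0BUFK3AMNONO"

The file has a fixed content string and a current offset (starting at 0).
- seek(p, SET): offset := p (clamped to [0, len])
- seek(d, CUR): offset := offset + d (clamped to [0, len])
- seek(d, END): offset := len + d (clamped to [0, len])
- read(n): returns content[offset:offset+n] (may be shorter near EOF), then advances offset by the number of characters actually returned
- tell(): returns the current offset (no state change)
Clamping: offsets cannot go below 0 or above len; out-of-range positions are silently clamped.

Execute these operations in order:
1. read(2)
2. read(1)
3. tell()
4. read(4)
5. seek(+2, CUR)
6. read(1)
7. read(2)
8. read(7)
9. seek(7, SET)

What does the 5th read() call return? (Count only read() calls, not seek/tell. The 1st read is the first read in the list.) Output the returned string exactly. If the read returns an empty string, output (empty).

After 1 (read(2)): returned 'J2', offset=2
After 2 (read(1)): returned 'W', offset=3
After 3 (tell()): offset=3
After 4 (read(4)): returned '77QH', offset=7
After 5 (seek(+2, CUR)): offset=9
After 6 (read(1)): returned 'B', offset=10
After 7 (read(2)): returned 'F8', offset=12
After 8 (read(7)): returned 'E3NO0BU', offset=19
After 9 (seek(7, SET)): offset=7

Answer: F8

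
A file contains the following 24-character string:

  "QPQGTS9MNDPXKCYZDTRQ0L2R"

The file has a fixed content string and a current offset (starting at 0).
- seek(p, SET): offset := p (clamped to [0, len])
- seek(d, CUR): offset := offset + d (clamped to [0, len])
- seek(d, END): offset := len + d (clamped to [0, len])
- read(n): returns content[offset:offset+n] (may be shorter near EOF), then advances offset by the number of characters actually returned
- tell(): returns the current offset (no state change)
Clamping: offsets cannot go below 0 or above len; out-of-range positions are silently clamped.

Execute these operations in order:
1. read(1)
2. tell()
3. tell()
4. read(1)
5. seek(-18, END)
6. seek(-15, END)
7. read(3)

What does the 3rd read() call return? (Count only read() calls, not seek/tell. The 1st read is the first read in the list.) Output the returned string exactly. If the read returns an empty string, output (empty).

After 1 (read(1)): returned 'Q', offset=1
After 2 (tell()): offset=1
After 3 (tell()): offset=1
After 4 (read(1)): returned 'P', offset=2
After 5 (seek(-18, END)): offset=6
After 6 (seek(-15, END)): offset=9
After 7 (read(3)): returned 'DPX', offset=12

Answer: DPX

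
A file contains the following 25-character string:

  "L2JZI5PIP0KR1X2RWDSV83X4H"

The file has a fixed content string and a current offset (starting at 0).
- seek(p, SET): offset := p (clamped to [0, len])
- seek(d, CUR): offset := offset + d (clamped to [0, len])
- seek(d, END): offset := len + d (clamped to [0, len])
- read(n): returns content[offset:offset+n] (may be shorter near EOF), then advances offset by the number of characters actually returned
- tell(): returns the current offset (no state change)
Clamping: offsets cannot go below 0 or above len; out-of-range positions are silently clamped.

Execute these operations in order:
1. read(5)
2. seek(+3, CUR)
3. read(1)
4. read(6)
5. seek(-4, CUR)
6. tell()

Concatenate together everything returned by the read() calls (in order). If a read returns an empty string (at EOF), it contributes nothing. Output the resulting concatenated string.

After 1 (read(5)): returned 'L2JZI', offset=5
After 2 (seek(+3, CUR)): offset=8
After 3 (read(1)): returned 'P', offset=9
After 4 (read(6)): returned '0KR1X2', offset=15
After 5 (seek(-4, CUR)): offset=11
After 6 (tell()): offset=11

Answer: L2JZIP0KR1X2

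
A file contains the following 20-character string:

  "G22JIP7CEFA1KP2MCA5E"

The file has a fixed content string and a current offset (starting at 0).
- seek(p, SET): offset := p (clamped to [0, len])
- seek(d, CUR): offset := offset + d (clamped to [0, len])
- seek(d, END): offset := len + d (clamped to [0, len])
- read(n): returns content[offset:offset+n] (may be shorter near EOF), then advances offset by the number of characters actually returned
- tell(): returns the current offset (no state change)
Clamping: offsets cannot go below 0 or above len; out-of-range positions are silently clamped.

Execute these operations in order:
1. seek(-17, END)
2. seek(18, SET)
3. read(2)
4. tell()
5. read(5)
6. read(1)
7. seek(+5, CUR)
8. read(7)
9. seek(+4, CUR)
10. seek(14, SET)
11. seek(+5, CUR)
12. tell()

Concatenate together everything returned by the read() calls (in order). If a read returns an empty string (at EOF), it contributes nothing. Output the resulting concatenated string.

Answer: 5E

Derivation:
After 1 (seek(-17, END)): offset=3
After 2 (seek(18, SET)): offset=18
After 3 (read(2)): returned '5E', offset=20
After 4 (tell()): offset=20
After 5 (read(5)): returned '', offset=20
After 6 (read(1)): returned '', offset=20
After 7 (seek(+5, CUR)): offset=20
After 8 (read(7)): returned '', offset=20
After 9 (seek(+4, CUR)): offset=20
After 10 (seek(14, SET)): offset=14
After 11 (seek(+5, CUR)): offset=19
After 12 (tell()): offset=19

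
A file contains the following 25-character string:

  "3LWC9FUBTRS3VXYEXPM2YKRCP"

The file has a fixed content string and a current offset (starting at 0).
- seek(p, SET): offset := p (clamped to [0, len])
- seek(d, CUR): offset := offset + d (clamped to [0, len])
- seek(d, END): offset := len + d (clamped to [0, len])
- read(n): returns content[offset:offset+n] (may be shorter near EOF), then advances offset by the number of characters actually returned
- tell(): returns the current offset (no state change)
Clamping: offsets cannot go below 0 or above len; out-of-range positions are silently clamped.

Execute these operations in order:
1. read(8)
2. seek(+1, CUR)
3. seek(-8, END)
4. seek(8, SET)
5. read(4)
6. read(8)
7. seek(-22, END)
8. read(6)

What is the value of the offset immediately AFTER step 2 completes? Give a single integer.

After 1 (read(8)): returned '3LWC9FUB', offset=8
After 2 (seek(+1, CUR)): offset=9

Answer: 9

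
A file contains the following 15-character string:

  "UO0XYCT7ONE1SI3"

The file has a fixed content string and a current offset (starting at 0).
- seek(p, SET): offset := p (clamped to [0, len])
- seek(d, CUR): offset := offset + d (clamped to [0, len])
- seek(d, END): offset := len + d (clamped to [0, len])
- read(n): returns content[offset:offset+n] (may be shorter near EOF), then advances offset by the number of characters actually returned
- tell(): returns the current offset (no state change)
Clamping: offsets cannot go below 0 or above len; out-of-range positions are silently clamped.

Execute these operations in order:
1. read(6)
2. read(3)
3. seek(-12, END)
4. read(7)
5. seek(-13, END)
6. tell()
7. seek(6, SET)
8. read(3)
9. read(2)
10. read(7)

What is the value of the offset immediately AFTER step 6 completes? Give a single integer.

After 1 (read(6)): returned 'UO0XYC', offset=6
After 2 (read(3)): returned 'T7O', offset=9
After 3 (seek(-12, END)): offset=3
After 4 (read(7)): returned 'XYCT7ON', offset=10
After 5 (seek(-13, END)): offset=2
After 6 (tell()): offset=2

Answer: 2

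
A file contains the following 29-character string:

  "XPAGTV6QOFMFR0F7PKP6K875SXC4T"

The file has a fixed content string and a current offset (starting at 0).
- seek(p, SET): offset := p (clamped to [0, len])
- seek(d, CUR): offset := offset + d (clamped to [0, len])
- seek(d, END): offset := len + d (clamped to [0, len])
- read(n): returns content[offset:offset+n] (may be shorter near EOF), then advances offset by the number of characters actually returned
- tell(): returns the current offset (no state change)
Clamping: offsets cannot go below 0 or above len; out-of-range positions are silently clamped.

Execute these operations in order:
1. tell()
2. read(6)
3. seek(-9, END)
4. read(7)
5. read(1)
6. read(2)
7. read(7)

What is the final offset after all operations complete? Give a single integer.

After 1 (tell()): offset=0
After 2 (read(6)): returned 'XPAGTV', offset=6
After 3 (seek(-9, END)): offset=20
After 4 (read(7)): returned 'K875SXC', offset=27
After 5 (read(1)): returned '4', offset=28
After 6 (read(2)): returned 'T', offset=29
After 7 (read(7)): returned '', offset=29

Answer: 29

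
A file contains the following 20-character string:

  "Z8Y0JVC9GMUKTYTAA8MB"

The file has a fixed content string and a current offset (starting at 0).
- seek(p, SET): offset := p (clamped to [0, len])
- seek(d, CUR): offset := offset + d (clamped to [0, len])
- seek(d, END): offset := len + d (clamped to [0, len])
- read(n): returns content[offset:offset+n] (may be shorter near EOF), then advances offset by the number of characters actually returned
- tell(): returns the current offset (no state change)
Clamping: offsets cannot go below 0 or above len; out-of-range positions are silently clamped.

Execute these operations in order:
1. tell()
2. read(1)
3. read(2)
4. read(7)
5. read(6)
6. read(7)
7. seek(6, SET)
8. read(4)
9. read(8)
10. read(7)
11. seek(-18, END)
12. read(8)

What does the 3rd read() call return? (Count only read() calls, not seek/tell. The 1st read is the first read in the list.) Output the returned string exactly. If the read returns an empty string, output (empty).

After 1 (tell()): offset=0
After 2 (read(1)): returned 'Z', offset=1
After 3 (read(2)): returned '8Y', offset=3
After 4 (read(7)): returned '0JVC9GM', offset=10
After 5 (read(6)): returned 'UKTYTA', offset=16
After 6 (read(7)): returned 'A8MB', offset=20
After 7 (seek(6, SET)): offset=6
After 8 (read(4)): returned 'C9GM', offset=10
After 9 (read(8)): returned 'UKTYTAA8', offset=18
After 10 (read(7)): returned 'MB', offset=20
After 11 (seek(-18, END)): offset=2
After 12 (read(8)): returned 'Y0JVC9GM', offset=10

Answer: 0JVC9GM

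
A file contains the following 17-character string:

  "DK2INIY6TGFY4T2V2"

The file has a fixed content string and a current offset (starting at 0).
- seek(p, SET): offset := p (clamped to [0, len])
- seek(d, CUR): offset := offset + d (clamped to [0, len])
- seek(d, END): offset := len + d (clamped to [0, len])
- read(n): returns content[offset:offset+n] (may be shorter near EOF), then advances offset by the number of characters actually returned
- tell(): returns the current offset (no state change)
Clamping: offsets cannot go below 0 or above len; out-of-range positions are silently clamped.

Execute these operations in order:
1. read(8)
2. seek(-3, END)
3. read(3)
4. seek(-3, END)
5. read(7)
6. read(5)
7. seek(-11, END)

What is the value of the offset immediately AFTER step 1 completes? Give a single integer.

Answer: 8

Derivation:
After 1 (read(8)): returned 'DK2INIY6', offset=8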